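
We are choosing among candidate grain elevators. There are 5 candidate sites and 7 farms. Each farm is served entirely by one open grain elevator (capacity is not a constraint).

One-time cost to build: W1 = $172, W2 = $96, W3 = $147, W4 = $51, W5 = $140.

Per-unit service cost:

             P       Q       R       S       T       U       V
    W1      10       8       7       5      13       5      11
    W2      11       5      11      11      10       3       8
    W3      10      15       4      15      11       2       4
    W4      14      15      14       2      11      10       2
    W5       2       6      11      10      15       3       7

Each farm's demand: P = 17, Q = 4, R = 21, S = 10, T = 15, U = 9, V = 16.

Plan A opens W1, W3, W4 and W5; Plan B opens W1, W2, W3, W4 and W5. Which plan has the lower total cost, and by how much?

Plan A: {W1, W3, W4, W5}: P→W5 2·17=34, Q→W5 6·4=24, R→W3 4·21=84, S→W4 2·10=20, T→W3 11·15=165, U→W3 2·9=18, V→W4 2·16=32. Service 377; fixed 510; total 887.
Plan B: {W1, W2, W3, W4, W5}: P→W5 2·17=34, Q→W2 5·4=20, R→W3 4·21=84, S→W4 2·10=20, T→W2 10·15=150, U→W3 2·9=18, V→W4 2·16=32. Service 358; fixed 606; total 964.
Difference: |887 − 964| = 77.

Plan A is cheaper by 77.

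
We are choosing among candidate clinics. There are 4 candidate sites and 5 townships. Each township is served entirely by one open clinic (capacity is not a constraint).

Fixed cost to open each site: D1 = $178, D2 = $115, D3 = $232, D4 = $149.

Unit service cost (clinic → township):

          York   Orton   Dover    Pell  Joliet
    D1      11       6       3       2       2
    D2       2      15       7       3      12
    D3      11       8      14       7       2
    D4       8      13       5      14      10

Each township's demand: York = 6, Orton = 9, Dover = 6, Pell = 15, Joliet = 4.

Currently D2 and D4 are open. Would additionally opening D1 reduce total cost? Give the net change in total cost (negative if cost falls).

Current service cost with {D2, D4}: 244.
Adding D1: each township re-picks its cheapest; new service cost 122, saving 122.
Extra fixed cost: 178. Net change = 178 − 122 = 56.
(Totals: 508 → 564.)

No — net change +56 (cost rises by 56).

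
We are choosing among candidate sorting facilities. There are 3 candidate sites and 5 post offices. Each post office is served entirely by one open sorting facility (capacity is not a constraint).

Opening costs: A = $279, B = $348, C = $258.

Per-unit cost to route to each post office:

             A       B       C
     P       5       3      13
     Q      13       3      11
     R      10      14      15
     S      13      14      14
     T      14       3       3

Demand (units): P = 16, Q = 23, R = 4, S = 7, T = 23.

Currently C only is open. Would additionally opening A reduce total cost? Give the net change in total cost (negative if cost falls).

No — net change +124 (cost rises by 124).

Current service cost with {C}: 688.
Adding A: each post office re-picks its cheapest; new service cost 533, saving 155.
Extra fixed cost: 279. Net change = 279 − 155 = 124.
(Totals: 946 → 1070.)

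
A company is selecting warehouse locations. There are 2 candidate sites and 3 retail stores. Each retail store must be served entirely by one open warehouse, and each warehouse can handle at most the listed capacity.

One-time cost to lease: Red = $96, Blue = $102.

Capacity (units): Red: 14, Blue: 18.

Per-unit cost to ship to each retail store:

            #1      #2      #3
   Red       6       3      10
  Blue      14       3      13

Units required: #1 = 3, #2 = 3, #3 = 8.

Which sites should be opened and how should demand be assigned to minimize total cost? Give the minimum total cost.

Minimum total cost: 203

Open {Red}: #1→Red 6·3=18, #2→Red 3·3=9, #3→Red 10·8=80.
Loads: Red carries 14/14. Service 107; fixed 96; total 203.
Next best feasible plan costs 257.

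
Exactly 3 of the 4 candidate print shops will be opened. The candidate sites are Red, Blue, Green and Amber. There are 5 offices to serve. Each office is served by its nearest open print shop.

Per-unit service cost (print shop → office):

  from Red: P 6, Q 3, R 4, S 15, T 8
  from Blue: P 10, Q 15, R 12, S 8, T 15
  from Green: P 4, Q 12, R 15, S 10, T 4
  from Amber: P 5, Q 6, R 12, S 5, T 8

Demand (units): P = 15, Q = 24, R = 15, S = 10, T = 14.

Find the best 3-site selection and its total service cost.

With exactly 3 open, each office uses its cheapest among the chosen.
{Red, Green, Amber}: P→Green 4·15=60, Q→Red 3·24=72, R→Red 4·15=60, S→Amber 5·10=50, T→Green 4·14=56. Service cost 298.
{Red, Blue, Green}: service cost 328
{Red, Blue, Amber}: service cost 369
Among all 4 size-3 choices, {Red, Green, Amber} is lowest.

Choose Red, Green and Amber; total service cost 298.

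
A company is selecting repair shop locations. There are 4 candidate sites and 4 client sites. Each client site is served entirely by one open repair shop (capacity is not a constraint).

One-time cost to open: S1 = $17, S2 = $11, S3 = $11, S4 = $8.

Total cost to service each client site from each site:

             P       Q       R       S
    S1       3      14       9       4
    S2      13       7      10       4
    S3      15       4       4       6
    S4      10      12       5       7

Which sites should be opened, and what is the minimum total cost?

For any fixed open set, each client site goes to its cheapest open site; total = fixed + service.
{S3}: P→S3 15, Q→S3 4, R→S3 4, S→S3 6. Service 29; fixed 11; total 40.
{S4}: P→S4 10, Q→S4 12, R→S4 5, S→S4 7. Service 34; fixed 8; total 42.
{S1, S3}: service 15 + fixed 28 = 43
{S1, S2, S3, S4}: service 15 + fixed 47 = 62
No other subset beats 40.

Open S3 only; minimum total cost 40.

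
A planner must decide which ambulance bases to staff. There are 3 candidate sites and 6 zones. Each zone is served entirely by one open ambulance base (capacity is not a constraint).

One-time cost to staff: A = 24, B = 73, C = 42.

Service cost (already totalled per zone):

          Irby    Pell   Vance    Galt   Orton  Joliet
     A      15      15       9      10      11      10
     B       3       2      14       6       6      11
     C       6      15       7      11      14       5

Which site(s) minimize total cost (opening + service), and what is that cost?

Open A only; minimum total cost 94.

For any fixed open set, each zone goes to its cheapest open site; total = fixed + service.
{A}: Irby→A 15, Pell→A 15, Vance→A 9, Galt→A 10, Orton→A 11, Joliet→A 10. Service 70; fixed 24; total 94.
{C}: service 58 + fixed 42 = 100
{B}: service 42 + fixed 73 = 115
{A, B, C}: Irby→B 3, Pell→B 2, Vance→C 7, Galt→B 6, Orton→B 6, Joliet→C 5. Service 29; fixed 139; total 168.
No other subset beats 94.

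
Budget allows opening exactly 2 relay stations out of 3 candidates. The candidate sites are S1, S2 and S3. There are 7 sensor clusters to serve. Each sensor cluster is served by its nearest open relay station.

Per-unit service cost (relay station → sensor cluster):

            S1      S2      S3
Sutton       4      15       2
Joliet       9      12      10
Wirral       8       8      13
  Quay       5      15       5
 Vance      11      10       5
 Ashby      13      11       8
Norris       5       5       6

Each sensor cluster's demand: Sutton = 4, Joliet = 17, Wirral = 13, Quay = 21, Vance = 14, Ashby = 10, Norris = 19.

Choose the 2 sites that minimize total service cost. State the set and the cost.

Choose S1 and S3; total service cost 615.

With exactly 2 open, each sensor cluster uses its cheapest among the chosen.
{S1, S3}: Sutton→S3 2·4=8, Joliet→S1 9·17=153, Wirral→S1 8·13=104, Quay→S1 5·21=105, Vance→S3 5·14=70, Ashby→S3 8·10=80, Norris→S1 5·19=95. Service cost 615.
{S2, S3}: service cost 632
{S1, S2}: service cost 723
Among all 3 size-2 choices, {S1, S3} is lowest.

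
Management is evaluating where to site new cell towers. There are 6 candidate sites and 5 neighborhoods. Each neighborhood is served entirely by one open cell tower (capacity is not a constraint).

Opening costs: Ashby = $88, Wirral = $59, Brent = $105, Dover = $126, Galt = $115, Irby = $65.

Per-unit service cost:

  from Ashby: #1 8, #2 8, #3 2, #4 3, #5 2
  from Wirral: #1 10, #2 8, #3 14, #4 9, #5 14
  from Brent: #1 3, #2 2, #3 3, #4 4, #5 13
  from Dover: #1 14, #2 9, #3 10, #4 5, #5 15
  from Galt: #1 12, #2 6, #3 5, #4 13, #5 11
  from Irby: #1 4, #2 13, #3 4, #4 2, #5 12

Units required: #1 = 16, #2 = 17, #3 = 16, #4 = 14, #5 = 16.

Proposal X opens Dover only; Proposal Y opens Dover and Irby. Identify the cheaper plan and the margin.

Proposal X: {Dover}: #1→Dover 14·16=224, #2→Dover 9·17=153, #3→Dover 10·16=160, #4→Dover 5·14=70, #5→Dover 15·16=240. Service 847; fixed 126; total 973.
Proposal Y: {Dover, Irby}: #1→Irby 4·16=64, #2→Dover 9·17=153, #3→Irby 4·16=64, #4→Irby 2·14=28, #5→Irby 12·16=192. Service 501; fixed 191; total 692.
Difference: |973 − 692| = 281.

Proposal Y is cheaper by 281.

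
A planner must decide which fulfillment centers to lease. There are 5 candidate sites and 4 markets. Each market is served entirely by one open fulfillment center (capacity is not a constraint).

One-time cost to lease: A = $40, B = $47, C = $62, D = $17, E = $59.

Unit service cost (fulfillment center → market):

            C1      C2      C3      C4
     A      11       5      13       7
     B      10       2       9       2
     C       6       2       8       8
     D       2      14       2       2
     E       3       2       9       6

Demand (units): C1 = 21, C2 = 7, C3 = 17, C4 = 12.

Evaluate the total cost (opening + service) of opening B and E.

Each market is assigned to its cheapest site among the open ones.
{B, E}: C1→E 3·21=63, C2→B 2·7=14, C3→B 9·17=153, C4→B 2·12=24. Service 254; fixed 106; total 360.

Total cost: 360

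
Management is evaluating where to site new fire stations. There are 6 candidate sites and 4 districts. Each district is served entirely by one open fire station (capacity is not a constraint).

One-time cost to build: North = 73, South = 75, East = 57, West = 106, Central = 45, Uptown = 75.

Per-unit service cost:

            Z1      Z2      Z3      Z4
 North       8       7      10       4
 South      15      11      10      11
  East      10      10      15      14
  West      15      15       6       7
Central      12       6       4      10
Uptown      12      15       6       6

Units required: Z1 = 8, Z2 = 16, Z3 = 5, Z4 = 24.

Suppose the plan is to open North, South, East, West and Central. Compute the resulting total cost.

Total cost: 632

Each district is assigned to its cheapest site among the open ones.
{North, South, East, West, Central}: Z1→North 8·8=64, Z2→Central 6·16=96, Z3→Central 4·5=20, Z4→North 4·24=96. Service 276; fixed 356; total 632.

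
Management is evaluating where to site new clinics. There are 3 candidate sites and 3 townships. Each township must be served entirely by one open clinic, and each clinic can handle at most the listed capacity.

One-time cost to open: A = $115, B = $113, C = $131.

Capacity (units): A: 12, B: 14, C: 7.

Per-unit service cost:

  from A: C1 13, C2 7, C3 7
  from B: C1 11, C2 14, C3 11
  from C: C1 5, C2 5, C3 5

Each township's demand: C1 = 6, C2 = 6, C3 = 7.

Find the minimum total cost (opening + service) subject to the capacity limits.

Open {A, C}: C1→A 13·6=78, C2→A 7·6=42, C3→C 5·7=35.
Loads: A carries 12/12, C carries 7/7. Service 155; fixed 246; total 401.
Next best feasible plan costs 413.

Minimum total cost: 401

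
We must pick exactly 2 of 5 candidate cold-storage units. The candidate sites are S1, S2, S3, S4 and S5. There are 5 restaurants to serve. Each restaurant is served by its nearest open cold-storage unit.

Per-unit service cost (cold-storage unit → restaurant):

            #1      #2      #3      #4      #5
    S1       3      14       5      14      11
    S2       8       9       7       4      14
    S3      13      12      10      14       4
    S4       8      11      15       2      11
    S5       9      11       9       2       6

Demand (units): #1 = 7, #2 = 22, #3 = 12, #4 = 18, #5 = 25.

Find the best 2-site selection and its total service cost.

With exactly 2 open, each restaurant uses its cheapest among the chosen.
{S1, S5}: #1→S1 3·7=21, #2→S5 11·22=242, #3→S1 5·12=60, #4→S5 2·18=36, #5→S5 6·25=150. Service cost 509.
{S2, S3}: service cost 510
{S2, S5}: service cost 524
Among all 10 size-2 choices, {S1, S5} is lowest.

Choose S1 and S5; total service cost 509.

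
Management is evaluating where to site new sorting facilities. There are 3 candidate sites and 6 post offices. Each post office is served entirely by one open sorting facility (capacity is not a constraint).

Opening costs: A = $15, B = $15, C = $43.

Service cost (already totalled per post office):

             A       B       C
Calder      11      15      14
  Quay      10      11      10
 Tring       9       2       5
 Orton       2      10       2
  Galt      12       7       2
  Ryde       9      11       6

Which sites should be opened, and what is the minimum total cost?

Open A only; minimum total cost 68.

For any fixed open set, each post office goes to its cheapest open site; total = fixed + service.
{A}: Calder→A 11, Quay→A 10, Tring→A 9, Orton→A 2, Galt→A 12, Ryde→A 9. Service 53; fixed 15; total 68.
{A, B}: service 41 + fixed 30 = 71
{B}: service 56 + fixed 15 = 71
{A, B, C}: service 33 + fixed 73 = 106
No other subset beats 68.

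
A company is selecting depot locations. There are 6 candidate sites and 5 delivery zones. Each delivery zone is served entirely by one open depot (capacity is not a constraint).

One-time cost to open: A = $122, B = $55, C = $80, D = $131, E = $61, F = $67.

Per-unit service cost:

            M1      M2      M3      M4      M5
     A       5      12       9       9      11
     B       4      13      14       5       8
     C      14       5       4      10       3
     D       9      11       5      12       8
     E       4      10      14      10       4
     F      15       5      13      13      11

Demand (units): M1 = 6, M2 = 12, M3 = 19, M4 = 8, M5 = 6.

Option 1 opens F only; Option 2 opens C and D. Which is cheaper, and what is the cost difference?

Option 1: {F}: M1→F 15·6=90, M2→F 5·12=60, M3→F 13·19=247, M4→F 13·8=104, M5→F 11·6=66. Service 567; fixed 67; total 634.
Option 2: {C, D}: M1→D 9·6=54, M2→C 5·12=60, M3→C 4·19=76, M4→C 10·8=80, M5→C 3·6=18. Service 288; fixed 211; total 499.
Difference: |634 − 499| = 135.

Option 2 is cheaper by 135.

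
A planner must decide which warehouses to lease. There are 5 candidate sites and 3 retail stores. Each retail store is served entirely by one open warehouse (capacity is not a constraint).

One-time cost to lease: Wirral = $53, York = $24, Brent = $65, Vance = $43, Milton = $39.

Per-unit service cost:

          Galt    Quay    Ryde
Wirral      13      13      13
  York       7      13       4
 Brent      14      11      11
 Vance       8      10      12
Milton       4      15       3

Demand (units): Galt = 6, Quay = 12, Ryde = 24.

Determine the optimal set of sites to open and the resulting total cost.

For any fixed open set, each retail store goes to its cheapest open site; total = fixed + service.
{Vance, Milton}: Galt→Milton 4·6=24, Quay→Vance 10·12=120, Ryde→Milton 3·24=72. Service 216; fixed 82; total 298.
{York, Milton}: service 252 + fixed 63 = 315
{Milton}: Galt→Milton 4·6=24, Quay→Milton 15·12=180, Ryde→Milton 3·24=72. Service 276; fixed 39; total 315.
{Wirral, York, Brent, Vance, Milton}: Galt→Milton 4·6=24, Quay→Vance 10·12=120, Ryde→Milton 3·24=72. Service 216; fixed 224; total 440.
No other subset beats 298.

Open Vance and Milton; minimum total cost 298.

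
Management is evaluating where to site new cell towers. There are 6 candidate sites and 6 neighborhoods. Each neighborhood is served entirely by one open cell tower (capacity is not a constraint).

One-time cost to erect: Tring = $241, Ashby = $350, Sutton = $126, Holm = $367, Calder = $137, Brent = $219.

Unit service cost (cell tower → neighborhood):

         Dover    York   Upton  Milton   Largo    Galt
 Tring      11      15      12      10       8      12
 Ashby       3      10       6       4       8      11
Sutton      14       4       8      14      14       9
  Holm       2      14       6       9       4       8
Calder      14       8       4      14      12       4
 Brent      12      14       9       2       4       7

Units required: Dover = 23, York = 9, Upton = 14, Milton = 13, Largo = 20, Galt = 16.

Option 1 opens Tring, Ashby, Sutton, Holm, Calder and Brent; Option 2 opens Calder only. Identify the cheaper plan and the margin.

Option 2 is cheaper by 675.

Option 1: {Tring, Ashby, Sutton, Holm, Calder, Brent}: Dover→Holm 2·23=46, York→Sutton 4·9=36, Upton→Calder 4·14=56, Milton→Brent 2·13=26, Largo→Holm 4·20=80, Galt→Calder 4·16=64. Service 308; fixed 1440; total 1748.
Option 2: {Calder}: Dover→Calder 14·23=322, York→Calder 8·9=72, Upton→Calder 4·14=56, Milton→Calder 14·13=182, Largo→Calder 12·20=240, Galt→Calder 4·16=64. Service 936; fixed 137; total 1073.
Difference: |1748 − 1073| = 675.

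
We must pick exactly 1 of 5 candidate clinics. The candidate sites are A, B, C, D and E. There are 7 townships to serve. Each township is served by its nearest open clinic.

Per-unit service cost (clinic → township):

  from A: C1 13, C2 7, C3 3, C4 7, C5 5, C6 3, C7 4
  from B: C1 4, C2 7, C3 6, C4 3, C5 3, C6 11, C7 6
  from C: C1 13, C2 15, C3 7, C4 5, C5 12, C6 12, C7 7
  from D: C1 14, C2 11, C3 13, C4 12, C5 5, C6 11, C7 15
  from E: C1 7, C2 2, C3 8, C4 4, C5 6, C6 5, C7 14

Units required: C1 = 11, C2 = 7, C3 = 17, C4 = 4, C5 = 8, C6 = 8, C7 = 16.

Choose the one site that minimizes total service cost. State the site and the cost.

With exactly 1 open, each township uses its cheapest among the chosen.
{A}: C1→A 13·11=143, C2→A 7·7=49, C3→A 3·17=51, C4→A 7·4=28, C5→A 5·8=40, C6→A 3·8=24, C7→A 4·16=64. Service cost 399.
{B}: service cost 415
{E}: service cost 555
Among all 5 size-1 choices, {A} is lowest.

Choose A only; total service cost 399.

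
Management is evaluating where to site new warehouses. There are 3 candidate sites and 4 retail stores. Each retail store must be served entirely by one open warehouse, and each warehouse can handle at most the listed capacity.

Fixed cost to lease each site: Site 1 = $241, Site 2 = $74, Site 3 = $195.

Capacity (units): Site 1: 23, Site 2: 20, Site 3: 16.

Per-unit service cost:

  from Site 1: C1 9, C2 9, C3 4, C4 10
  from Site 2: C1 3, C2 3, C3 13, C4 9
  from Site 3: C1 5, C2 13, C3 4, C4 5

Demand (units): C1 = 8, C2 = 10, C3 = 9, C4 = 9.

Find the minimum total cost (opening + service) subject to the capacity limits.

Open {Site 1, Site 2}: C1→Site 2 3·8=24, C2→Site 2 3·10=30, C3→Site 1 4·9=36, C4→Site 1 10·9=90.
Loads: Site 1 carries 18/23, Site 2 carries 18/20. Service 180; fixed 315; total 495.
Next best feasible plan costs 534.

Minimum total cost: 495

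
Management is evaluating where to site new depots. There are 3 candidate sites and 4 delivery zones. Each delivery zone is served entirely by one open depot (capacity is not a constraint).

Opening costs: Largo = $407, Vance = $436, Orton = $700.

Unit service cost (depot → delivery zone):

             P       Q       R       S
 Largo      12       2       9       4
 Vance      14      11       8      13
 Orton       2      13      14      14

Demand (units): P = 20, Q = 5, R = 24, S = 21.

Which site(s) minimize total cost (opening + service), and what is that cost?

For any fixed open set, each delivery zone goes to its cheapest open site; total = fixed + service.
{Largo}: P→Largo 12·20=240, Q→Largo 2·5=10, R→Largo 9·24=216, S→Largo 4·21=84. Service 550; fixed 407; total 957.
{Vance}: service 800 + fixed 436 = 1236
{Largo, Vance}: P→Largo 12·20=240, Q→Largo 2·5=10, R→Vance 8·24=192, S→Largo 4·21=84. Service 526; fixed 843; total 1369.
{Largo, Vance, Orton}: service 326 + fixed 1543 = 1869
(All 7 nonempty subsets were checked; Largo only is lowest.)

Open Largo only; minimum total cost 957.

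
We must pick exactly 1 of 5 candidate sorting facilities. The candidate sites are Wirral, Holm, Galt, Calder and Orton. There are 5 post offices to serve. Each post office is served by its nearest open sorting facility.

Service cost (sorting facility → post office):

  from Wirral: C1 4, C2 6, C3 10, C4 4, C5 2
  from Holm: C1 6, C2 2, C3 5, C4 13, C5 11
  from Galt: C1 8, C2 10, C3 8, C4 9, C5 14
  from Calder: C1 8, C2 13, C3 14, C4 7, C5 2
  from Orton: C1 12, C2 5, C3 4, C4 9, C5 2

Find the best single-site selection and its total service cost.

With exactly 1 open, each post office uses its cheapest among the chosen.
{Wirral}: C1→Wirral 4, C2→Wirral 6, C3→Wirral 10, C4→Wirral 4, C5→Wirral 2. Service cost 26.
{Orton}: service cost 32
{Holm}: service cost 37
Among all 5 size-1 choices, {Wirral} is lowest.

Choose Wirral only; total service cost 26.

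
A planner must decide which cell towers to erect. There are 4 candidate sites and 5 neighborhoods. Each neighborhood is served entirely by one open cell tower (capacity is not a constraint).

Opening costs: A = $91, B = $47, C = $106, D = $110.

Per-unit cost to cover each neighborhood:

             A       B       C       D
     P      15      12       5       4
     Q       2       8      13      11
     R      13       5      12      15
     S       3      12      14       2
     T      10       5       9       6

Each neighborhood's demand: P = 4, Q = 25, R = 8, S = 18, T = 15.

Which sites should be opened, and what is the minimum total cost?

Open A and B; minimum total cost 405.

For any fixed open set, each neighborhood goes to its cheapest open site; total = fixed + service.
{A, B}: P→B 12·4=48, Q→A 2·25=50, R→B 5·8=40, S→A 3·18=54, T→B 5·15=75. Service 267; fixed 138; total 405.
{A, B, D}: P→D 4·4=16, Q→A 2·25=50, R→B 5·8=40, S→D 2·18=36, T→B 5·15=75. Service 217; fixed 248; total 465.
{A, B, C}: P→C 5·4=20, Q→A 2·25=50, R→B 5·8=40, S→A 3·18=54, T→B 5·15=75. Service 239; fixed 244; total 483.
{A, B, C, D}: service 217 + fixed 354 = 571
No other subset beats 405.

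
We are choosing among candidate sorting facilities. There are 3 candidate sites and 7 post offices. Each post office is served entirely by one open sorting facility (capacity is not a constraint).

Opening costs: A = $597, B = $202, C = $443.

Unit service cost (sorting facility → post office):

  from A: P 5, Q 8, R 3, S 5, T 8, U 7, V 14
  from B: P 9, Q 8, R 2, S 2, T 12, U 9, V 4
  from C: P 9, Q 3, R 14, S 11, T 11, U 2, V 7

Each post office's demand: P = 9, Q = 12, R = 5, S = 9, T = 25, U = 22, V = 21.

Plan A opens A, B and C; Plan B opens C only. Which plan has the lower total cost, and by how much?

Plan A: {A, B, C}: P→A 5·9=45, Q→C 3·12=36, R→B 2·5=10, S→B 2·9=18, T→A 8·25=200, U→C 2·22=44, V→B 4·21=84. Service 437; fixed 1242; total 1679.
Plan B: {C}: P→C 9·9=81, Q→C 3·12=36, R→C 14·5=70, S→C 11·9=99, T→C 11·25=275, U→C 2·22=44, V→C 7·21=147. Service 752; fixed 443; total 1195.
Difference: |1679 − 1195| = 484.

Plan B is cheaper by 484.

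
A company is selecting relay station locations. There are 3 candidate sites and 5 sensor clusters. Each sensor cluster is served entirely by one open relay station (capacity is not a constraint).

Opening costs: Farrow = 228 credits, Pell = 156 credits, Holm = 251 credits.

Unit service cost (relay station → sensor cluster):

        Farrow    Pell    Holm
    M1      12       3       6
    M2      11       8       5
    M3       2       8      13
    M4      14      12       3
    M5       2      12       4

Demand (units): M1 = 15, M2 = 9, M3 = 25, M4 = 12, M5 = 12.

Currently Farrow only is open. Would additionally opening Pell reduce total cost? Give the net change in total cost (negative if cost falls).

Yes — net change −30 (cost falls by 30).

Current service cost with {Farrow}: 521.
Adding Pell: each sensor cluster re-picks its cheapest; new service cost 335, saving 186.
Extra fixed cost: 156. Net change = 156 − 186 = -30.
(Totals: 749 → 719.)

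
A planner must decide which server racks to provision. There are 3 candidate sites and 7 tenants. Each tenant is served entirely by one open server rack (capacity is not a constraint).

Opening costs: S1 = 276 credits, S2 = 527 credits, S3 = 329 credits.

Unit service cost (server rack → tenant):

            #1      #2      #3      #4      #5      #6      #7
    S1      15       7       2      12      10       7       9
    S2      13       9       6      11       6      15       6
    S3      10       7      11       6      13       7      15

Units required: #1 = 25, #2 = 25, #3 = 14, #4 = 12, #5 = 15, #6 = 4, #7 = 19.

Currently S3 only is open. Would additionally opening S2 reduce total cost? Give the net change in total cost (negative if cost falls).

No — net change +181 (cost rises by 181).

Current service cost with {S3}: 1159.
Adding S2: each tenant re-picks its cheapest; new service cost 813, saving 346.
Extra fixed cost: 527. Net change = 527 − 346 = 181.
(Totals: 1488 → 1669.)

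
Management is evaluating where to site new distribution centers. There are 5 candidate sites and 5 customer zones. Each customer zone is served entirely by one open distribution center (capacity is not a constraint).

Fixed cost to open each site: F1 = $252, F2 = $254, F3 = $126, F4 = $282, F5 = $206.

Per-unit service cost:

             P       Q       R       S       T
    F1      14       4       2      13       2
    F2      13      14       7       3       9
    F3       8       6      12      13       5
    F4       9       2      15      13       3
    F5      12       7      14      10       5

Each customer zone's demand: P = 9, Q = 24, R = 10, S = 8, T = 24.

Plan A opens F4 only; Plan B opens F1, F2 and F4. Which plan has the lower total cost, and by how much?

Plan A is cheaper by 272.

Plan A: {F4}: P→F4 9·9=81, Q→F4 2·24=48, R→F4 15·10=150, S→F4 13·8=104, T→F4 3·24=72. Service 455; fixed 282; total 737.
Plan B: {F1, F2, F4}: P→F4 9·9=81, Q→F4 2·24=48, R→F1 2·10=20, S→F2 3·8=24, T→F1 2·24=48. Service 221; fixed 788; total 1009.
Difference: |737 − 1009| = 272.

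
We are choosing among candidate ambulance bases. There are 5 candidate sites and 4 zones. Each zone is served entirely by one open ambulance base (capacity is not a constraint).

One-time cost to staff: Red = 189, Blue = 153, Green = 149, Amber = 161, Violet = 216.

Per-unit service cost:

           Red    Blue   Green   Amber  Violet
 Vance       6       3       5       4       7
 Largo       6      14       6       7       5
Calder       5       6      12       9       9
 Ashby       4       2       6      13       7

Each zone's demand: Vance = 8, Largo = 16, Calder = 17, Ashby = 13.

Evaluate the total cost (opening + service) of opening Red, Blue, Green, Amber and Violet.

Each zone is assigned to its cheapest site among the open ones.
{Red, Blue, Green, Amber, Violet}: Vance→Blue 3·8=24, Largo→Violet 5·16=80, Calder→Red 5·17=85, Ashby→Blue 2·13=26. Service 215; fixed 868; total 1083.

Total cost: 1083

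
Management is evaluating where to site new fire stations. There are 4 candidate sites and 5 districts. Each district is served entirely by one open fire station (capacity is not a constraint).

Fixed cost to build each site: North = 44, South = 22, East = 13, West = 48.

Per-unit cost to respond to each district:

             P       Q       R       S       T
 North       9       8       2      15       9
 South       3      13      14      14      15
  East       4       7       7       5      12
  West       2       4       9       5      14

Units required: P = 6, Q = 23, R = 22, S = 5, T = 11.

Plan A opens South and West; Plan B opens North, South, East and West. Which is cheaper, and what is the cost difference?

Plan B is cheaper by 152.

Plan A: {South, West}: P→West 2·6=12, Q→West 4·23=92, R→West 9·22=198, S→West 5·5=25, T→West 14·11=154. Service 481; fixed 70; total 551.
Plan B: {North, South, East, West}: P→West 2·6=12, Q→West 4·23=92, R→North 2·22=44, S→East 5·5=25, T→North 9·11=99. Service 272; fixed 127; total 399.
Difference: |551 − 399| = 152.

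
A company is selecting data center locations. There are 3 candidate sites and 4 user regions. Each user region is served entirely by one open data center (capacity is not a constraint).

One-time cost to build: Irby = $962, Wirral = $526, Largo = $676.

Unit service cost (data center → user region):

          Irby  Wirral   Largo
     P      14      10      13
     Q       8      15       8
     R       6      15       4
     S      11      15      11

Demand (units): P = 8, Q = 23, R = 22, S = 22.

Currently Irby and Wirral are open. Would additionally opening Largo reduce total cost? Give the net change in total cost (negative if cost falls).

Current service cost with {Irby, Wirral}: 638.
Adding Largo: each user region re-picks its cheapest; new service cost 594, saving 44.
Extra fixed cost: 676. Net change = 676 − 44 = 632.
(Totals: 2126 → 2758.)

No — net change +632 (cost rises by 632).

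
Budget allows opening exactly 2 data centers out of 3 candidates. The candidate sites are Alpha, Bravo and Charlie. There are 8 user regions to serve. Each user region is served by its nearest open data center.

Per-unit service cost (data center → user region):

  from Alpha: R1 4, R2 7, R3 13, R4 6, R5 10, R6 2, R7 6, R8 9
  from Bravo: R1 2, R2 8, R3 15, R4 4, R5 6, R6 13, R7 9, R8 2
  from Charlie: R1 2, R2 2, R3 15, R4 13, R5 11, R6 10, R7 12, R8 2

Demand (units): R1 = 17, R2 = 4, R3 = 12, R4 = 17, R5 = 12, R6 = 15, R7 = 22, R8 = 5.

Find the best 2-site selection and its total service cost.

Choose Alpha and Bravo; total service cost 530.

With exactly 2 open, each user region uses its cheapest among the chosen.
{Alpha, Bravo}: R1→Bravo 2·17=34, R2→Alpha 7·4=28, R3→Alpha 13·12=156, R4→Bravo 4·17=68, R5→Bravo 6·12=72, R6→Alpha 2·15=30, R7→Alpha 6·22=132, R8→Bravo 2·5=10. Service cost 530.
{Alpha, Charlie}: service cost 592
{Bravo, Charlie}: service cost 720
Among all 3 size-2 choices, {Alpha, Bravo} is lowest.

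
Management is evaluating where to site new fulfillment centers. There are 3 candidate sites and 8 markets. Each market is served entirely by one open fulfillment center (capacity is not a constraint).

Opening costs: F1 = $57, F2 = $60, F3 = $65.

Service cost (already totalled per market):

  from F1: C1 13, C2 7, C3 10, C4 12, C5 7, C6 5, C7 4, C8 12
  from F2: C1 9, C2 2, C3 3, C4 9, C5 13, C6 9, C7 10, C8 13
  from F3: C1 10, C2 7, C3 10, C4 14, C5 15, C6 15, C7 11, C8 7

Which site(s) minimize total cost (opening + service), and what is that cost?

Open F1 only; minimum total cost 127.

For any fixed open set, each market goes to its cheapest open site; total = fixed + service.
{F1}: C1→F1 13, C2→F1 7, C3→F1 10, C4→F1 12, C5→F1 7, C6→F1 5, C7→F1 4, C8→F1 12. Service 70; fixed 57; total 127.
{F2}: service 68 + fixed 60 = 128
{F3}: C1→F3 10, C2→F3 7, C3→F3 10, C4→F3 14, C5→F3 15, C6→F3 15, C7→F3 11, C8→F3 7. Service 89; fixed 65; total 154.
{F1, F2, F3}: C1→F2 9, C2→F2 2, C3→F2 3, C4→F2 9, C5→F1 7, C6→F1 5, C7→F1 4, C8→F3 7. Service 46; fixed 182; total 228.
No other subset beats 127.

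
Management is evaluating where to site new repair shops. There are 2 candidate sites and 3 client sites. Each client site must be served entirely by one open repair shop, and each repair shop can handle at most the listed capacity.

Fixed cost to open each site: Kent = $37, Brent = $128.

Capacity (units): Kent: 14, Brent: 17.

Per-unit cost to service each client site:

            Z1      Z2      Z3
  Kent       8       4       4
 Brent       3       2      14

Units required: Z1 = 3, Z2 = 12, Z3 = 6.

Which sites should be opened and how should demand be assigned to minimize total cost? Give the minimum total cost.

Open {Kent, Brent}: Z1→Brent 3·3=9, Z2→Brent 2·12=24, Z3→Kent 4·6=24.
Loads: Kent carries 6/14, Brent carries 15/17. Service 57; fixed 165; total 222.
Next best feasible plan costs 237.

Minimum total cost: 222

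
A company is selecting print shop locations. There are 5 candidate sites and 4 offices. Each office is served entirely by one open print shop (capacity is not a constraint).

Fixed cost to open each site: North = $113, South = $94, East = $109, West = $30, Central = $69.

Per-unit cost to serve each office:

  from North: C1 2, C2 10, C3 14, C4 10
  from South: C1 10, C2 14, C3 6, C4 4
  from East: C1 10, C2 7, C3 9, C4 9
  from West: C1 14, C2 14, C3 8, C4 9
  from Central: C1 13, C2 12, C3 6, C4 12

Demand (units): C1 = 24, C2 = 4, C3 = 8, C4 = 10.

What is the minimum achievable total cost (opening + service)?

Minimum total cost: 383

For any fixed open set, each office goes to its cheapest open site; total = fixed + service.
{North, South}: C1→North 2·24=48, C2→North 10·4=40, C3→South 6·8=48, C4→South 4·10=40. Service 176; fixed 207; total 383.
{North, West}: C1→North 2·24=48, C2→North 10·4=40, C3→West 8·8=64, C4→West 9·10=90. Service 242; fixed 143; total 385.
{North}: service 300 + fixed 113 = 413
{North, South, East, West, Central}: service 164 + fixed 415 = 579
No other subset beats 383.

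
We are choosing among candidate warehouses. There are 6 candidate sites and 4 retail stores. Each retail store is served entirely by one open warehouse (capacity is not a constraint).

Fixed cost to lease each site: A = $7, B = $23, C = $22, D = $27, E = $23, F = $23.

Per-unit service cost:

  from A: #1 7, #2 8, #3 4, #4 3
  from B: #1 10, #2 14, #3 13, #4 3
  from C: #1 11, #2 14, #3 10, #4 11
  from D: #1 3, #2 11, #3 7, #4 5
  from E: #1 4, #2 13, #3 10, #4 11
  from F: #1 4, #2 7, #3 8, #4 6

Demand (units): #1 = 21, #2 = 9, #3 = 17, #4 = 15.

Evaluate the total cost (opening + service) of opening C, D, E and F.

Total cost: 415

Each retail store is assigned to its cheapest site among the open ones.
{C, D, E, F}: #1→D 3·21=63, #2→F 7·9=63, #3→D 7·17=119, #4→D 5·15=75. Service 320; fixed 95; total 415.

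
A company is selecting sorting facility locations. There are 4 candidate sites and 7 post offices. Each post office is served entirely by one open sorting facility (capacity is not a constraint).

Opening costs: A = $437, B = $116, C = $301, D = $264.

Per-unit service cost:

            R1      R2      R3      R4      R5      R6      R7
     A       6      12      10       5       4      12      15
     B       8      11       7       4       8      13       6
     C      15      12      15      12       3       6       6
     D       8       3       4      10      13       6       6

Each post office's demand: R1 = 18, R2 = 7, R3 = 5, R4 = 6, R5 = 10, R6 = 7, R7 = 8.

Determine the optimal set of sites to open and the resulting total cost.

For any fixed open set, each post office goes to its cheapest open site; total = fixed + service.
{B}: R1→B 8·18=144, R2→B 11·7=77, R3→B 7·5=35, R4→B 4·6=24, R5→B 8·10=80, R6→B 13·7=91, R7→B 6·8=48. Service 499; fixed 116; total 615.
{D}: service 465 + fixed 264 = 729
{B, D}: service 379 + fixed 380 = 759
{A, B, C, D}: R1→A 6·18=108, R2→D 3·7=21, R3→D 4·5=20, R4→B 4·6=24, R5→C 3·10=30, R6→C 6·7=42, R7→B 6·8=48. Service 293; fixed 1118; total 1411.
No other subset beats 615.

Open B only; minimum total cost 615.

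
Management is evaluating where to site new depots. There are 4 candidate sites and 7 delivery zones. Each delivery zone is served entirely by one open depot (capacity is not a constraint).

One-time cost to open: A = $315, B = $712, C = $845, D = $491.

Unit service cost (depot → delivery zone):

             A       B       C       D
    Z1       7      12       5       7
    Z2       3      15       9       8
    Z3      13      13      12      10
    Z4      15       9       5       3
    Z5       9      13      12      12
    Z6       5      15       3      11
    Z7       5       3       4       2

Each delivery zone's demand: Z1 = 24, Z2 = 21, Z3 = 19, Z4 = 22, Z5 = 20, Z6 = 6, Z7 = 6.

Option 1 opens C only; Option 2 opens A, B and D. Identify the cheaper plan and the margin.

Option 1 is cheaper by 453.

Option 1: {C}: Z1→C 5·24=120, Z2→C 9·21=189, Z3→C 12·19=228, Z4→C 5·22=110, Z5→C 12·20=240, Z6→C 3·6=18, Z7→C 4·6=24. Service 929; fixed 845; total 1774.
Option 2: {A, B, D}: Z1→A 7·24=168, Z2→A 3·21=63, Z3→D 10·19=190, Z4→D 3·22=66, Z5→A 9·20=180, Z6→A 5·6=30, Z7→D 2·6=12. Service 709; fixed 1518; total 2227.
Difference: |1774 − 2227| = 453.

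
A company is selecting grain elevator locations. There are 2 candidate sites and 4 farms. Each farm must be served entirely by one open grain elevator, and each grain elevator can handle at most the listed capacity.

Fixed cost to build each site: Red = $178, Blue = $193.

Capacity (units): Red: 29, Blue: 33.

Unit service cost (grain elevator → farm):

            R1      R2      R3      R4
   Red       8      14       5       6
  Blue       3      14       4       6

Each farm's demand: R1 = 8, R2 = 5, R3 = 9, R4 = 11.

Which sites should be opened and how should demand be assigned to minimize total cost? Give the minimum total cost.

Open {Blue}: R1→Blue 3·8=24, R2→Blue 14·5=70, R3→Blue 4·9=36, R4→Blue 6·11=66.
Loads: Blue carries 33/33. Service 196; fixed 193; total 389.
Next best feasible plan costs 567.

Minimum total cost: 389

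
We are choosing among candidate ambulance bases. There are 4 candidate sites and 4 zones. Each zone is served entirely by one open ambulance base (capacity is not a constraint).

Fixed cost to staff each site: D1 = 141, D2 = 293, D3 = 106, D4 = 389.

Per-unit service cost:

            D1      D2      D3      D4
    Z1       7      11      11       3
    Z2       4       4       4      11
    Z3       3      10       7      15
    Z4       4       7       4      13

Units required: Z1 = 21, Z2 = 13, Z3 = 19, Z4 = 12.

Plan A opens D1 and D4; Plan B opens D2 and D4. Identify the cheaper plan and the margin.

Plan A is cheaper by 321.

Plan A: {D1, D4}: Z1→D4 3·21=63, Z2→D1 4·13=52, Z3→D1 3·19=57, Z4→D1 4·12=48. Service 220; fixed 530; total 750.
Plan B: {D2, D4}: Z1→D4 3·21=63, Z2→D2 4·13=52, Z3→D2 10·19=190, Z4→D2 7·12=84. Service 389; fixed 682; total 1071.
Difference: |750 − 1071| = 321.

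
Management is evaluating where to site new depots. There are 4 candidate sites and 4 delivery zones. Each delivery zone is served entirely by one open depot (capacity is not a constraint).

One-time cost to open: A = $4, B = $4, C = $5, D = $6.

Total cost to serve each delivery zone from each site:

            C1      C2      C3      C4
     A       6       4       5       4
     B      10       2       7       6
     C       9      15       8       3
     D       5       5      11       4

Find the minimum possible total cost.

For any fixed open set, each delivery zone goes to its cheapest open site; total = fixed + service.
{A}: C1→A 6, C2→A 4, C3→A 5, C4→A 4. Service 19; fixed 4; total 23.
{A, B}: C1→A 6, C2→B 2, C3→A 5, C4→A 4. Service 17; fixed 8; total 25.
{A, C}: service 18 + fixed 9 = 27
{A, B, C, D}: service 15 + fixed 19 = 34
(All 15 nonempty subsets were checked; A only is lowest.)

Minimum total cost: 23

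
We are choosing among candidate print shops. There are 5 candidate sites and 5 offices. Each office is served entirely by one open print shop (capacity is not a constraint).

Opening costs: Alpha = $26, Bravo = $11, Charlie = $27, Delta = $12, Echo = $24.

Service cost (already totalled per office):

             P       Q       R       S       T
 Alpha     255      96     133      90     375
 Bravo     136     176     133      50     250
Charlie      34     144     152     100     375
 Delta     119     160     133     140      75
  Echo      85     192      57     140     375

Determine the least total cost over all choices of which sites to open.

For any fixed open set, each office goes to its cheapest open site; total = fixed + service.
{Alpha, Bravo, Charlie, Delta, Echo}: P→Charlie 34, Q→Alpha 96, R→Echo 57, S→Bravo 50, T→Delta 75. Service 312; fixed 100; total 412.
{Bravo, Charlie, Delta, Echo}: service 360 + fixed 74 = 434
{Alpha, Bravo, Delta, Echo}: service 363 + fixed 73 = 436
{Bravo}: service 745 + fixed 11 = 756
No other subset beats 412.

Minimum total cost: 412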